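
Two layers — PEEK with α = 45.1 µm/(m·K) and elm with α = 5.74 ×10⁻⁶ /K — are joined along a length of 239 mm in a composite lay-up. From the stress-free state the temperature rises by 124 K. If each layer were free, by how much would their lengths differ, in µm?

1170 µm

Δα = |45.1 − 5.74|×10⁻⁶/K = 39.4×10⁻⁶/K.
ΔL_mismatch = Δα·L·ΔT = 39.4×10⁻⁶ × 239.0 mm × 124.0 K = 1170 µm.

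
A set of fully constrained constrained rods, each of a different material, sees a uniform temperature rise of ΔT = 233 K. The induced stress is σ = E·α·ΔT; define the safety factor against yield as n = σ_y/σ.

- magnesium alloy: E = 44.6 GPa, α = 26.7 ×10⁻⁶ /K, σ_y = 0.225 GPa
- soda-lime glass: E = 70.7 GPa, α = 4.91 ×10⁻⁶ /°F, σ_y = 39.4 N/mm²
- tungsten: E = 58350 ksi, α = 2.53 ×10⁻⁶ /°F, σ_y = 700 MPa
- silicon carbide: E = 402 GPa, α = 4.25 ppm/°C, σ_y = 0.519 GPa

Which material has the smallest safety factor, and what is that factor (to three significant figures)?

soda-lime glass, n = 0.271

With everything in SI (GPa, ×10⁻⁶/K, MPa):
  magnesium alloy: E = 44.60, α = 26.7, σ_y = 225.0 → σ = 277 MPa, n = 0.811
  soda-lime glass: E = 70.70, α = 8.84, σ_y = 39.40 → σ = 146 MPa, n = 0.271
  tungsten: E = 402.3, α = 4.55, σ_y = 700.0 → σ = 427 MPa, n = 1.64
  silicon carbide: E = 402.0, α = 4.25, σ_y = 519.0 → σ = 398 MPa, n = 1.30
Smallest n: soda-lime glass with n = 0.271.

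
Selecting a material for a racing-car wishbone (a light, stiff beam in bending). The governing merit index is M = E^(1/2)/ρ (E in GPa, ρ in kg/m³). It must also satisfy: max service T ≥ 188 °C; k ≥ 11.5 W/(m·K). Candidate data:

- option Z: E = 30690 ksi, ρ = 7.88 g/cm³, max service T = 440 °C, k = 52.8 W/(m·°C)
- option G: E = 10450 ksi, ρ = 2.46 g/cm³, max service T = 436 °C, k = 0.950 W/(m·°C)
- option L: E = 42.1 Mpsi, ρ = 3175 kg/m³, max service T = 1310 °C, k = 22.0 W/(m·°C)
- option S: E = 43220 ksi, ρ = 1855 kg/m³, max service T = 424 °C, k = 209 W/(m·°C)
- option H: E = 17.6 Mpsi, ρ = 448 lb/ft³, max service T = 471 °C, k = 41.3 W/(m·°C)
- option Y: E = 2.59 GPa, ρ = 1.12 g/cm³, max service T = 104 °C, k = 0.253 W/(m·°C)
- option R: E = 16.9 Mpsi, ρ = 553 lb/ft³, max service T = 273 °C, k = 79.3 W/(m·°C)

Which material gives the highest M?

option S

Screen on constraints: max service T ≥ 188 °C; k ≥ 11.5 W/(m·K). Survivors: option Z, option L, option S, option H, option R.
After converting to SI:
  option Z: E = 211.6 GPa, ρ = 7880 kg/m³
  option L: E = 290.3 GPa, ρ = 3175 kg/m³
  option S: E = 298.0 GPa, ρ = 1855 kg/m³
  option H: E = 121.3 GPa, ρ = 7176 kg/m³
  option R: E = 116.5 GPa, ρ = 8858 kg/m³
  option S: M = 9.31×10⁻³
  option L: M = 5.37×10⁻³
  option Z: M = 1.85×10⁻³
  option H: M = 1.54×10⁻³
  option R: M = 1.22×10⁻³
Option S has the largest M.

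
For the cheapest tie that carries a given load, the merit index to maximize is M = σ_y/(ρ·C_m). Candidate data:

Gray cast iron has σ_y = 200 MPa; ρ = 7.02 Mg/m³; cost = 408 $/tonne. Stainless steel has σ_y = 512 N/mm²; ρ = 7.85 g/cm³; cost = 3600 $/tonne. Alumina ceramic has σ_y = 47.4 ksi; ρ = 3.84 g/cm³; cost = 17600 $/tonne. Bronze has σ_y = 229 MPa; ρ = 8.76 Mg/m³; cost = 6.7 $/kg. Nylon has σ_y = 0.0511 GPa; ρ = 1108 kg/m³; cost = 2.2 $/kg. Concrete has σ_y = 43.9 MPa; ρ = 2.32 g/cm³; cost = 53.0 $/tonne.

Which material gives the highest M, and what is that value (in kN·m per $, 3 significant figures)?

Normalizing units and computing the index:
  gray cast iron: σ_y = 200.0 MPa, ρ = 7020 kg/m³, cost = 0.4080 $/kg
  stainless steel: σ_y = 512.0 MPa, ρ = 7850 kg/m³, cost = 3.600 $/kg
  alumina ceramic: σ_y = 326.8 MPa, ρ = 3840 kg/m³, cost = 17.60 $/kg
  bronze: σ_y = 229.0 MPa, ρ = 8760 kg/m³, cost = 6.700 $/kg
  nylon: σ_y = 51.10 MPa, ρ = 1108 kg/m³, cost = 2.200 $/kg
  concrete: σ_y = 43.90 MPa, ρ = 2320 kg/m³, cost = 0.05300 $/kg
  concrete: M = 357 kN·m per $
  gray cast iron: M = 69.8 kN·m per $
  nylon: M = 21.0 kN·m per $
  stainless steel: M = 18.1 kN·m per $
  alumina ceramic: M = 4.84 kN·m per $
  bronze: M = 3.90 kN·m per $
The maximum is for concrete.

concrete, M = 357 kN·m per $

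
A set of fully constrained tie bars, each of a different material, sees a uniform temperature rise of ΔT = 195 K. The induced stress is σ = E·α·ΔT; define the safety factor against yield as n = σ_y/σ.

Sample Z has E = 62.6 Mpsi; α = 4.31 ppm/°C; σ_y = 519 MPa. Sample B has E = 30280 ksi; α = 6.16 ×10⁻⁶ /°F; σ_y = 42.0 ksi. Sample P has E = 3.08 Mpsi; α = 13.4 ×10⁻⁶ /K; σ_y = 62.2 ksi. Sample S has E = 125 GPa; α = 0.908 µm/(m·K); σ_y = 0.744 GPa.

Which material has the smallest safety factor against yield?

Per material, after unit conversion:
  sample Z: E = 431.6, α = 4.31, σ_y = 519.0 → σ = 363 MPa, n = 1.43
  sample B: E = 208.8, α = 11.1, σ_y = 289.6 → σ = 451 MPa, n = 0.642
  sample P: E = 21.24, α = 13.4, σ_y = 428.9 → σ = 55.5 MPa, n = 7.73
  sample S: E = 125.0, α = 0.908, σ_y = 744.0 → σ = 22.1 MPa, n = 33.6
The minimum is sample B at n = 0.642.

sample B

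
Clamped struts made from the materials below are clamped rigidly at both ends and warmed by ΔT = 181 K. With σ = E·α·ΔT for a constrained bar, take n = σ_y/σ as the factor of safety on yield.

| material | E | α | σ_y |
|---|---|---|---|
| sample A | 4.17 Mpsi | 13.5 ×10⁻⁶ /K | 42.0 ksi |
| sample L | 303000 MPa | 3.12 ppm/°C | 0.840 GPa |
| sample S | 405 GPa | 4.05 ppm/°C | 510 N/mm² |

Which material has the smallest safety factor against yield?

With everything in SI (GPa, ×10⁻⁶/K, MPa):
  sample A: E = 28.75, α = 13.5, σ_y = 289.6 → σ = 70.3 MPa, n = 4.12
  sample L: E = 303.0, α = 3.12, σ_y = 840.0 → σ = 171 MPa, n = 4.91
  sample S: E = 405.0, α = 4.05, σ_y = 510.0 → σ = 297 MPa, n = 1.72
The minimum is sample S at n = 1.72.

sample S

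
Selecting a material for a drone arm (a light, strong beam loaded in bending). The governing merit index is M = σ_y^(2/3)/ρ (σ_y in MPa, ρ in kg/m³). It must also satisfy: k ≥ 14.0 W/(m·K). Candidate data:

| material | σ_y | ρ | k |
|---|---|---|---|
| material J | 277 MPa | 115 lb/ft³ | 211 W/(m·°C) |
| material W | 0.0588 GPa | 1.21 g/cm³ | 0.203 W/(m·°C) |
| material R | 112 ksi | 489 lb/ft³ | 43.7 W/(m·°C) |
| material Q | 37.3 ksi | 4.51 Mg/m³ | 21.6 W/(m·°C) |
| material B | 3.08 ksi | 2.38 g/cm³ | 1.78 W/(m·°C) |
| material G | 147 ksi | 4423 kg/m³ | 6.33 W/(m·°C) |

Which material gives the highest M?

Screen on constraints: k ≥ 14.0 W/(m·K). Survivors: material J, material R, material Q.
Convert each candidate to consistent units, then evaluate M:
  material J: σ_y = 277.0 MPa, ρ = 1842 kg/m³
  material R: σ_y = 772.2 MPa, ρ = 7833 kg/m³
  material Q: σ_y = 257.2 MPa, ρ = 4510 kg/m³
  material J: M = 23.1×10⁻³
  material R: M = 10.7×10⁻³
  material Q: M = 8.97×10⁻³
Material J ranks first.

material J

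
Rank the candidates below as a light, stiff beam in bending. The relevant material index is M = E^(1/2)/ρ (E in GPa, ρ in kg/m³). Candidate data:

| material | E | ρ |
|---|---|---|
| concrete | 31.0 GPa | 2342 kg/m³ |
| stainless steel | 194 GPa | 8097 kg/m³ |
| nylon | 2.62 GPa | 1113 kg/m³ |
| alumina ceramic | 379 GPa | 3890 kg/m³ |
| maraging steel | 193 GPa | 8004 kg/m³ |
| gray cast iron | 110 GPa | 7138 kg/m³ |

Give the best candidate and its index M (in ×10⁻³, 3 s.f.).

Evaluate M for each candidate:
  alumina ceramic: M = 5.00×10⁻³
  concrete: M = 2.38×10⁻³
  maraging steel: M = 1.74×10⁻³
  stainless steel: M = 1.72×10⁻³
  gray cast iron: M = 1.47×10⁻³
  nylon: M = 1.45×10⁻³
Highest index: alumina ceramic.

alumina ceramic, M = 5.00×10⁻³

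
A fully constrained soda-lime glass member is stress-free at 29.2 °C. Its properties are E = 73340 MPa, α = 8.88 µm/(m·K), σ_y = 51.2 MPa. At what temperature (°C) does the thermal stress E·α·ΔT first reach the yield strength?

108 °C

E = 73340 MPa = 73.34 GPa.
E·α·ΔT = 51.20 MPa ⇒ ΔT = 51.20 / (73.34×10³ × 8.88×10⁻⁶) = 78.62 K.
T = 29.2 + 78.62 = 107.8 °C.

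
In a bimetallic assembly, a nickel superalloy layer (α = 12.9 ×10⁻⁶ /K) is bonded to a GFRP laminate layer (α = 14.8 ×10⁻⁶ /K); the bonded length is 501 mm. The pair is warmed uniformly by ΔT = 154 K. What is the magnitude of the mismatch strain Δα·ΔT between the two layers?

Δα = |12.9 − 14.8|×10⁻⁶/K = 1.90×10⁻⁶/K.
Mismatch strain = Δα·ΔT = 1.90×10⁻⁶ × 154.0 = 2.93×10⁻⁴.

2.93×10⁻⁴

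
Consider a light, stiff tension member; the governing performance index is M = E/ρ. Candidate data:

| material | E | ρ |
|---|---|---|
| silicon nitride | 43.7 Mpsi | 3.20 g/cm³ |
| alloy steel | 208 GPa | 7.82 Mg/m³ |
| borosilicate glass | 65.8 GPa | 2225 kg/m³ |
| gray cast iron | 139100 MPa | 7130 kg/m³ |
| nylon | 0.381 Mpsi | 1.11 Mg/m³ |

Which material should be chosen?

silicon nitride

Putting every candidate on a common basis:
  silicon nitride: E = 301.3 GPa, ρ = 3200 kg/m³
  alloy steel: E = 208.0 GPa, ρ = 7820 kg/m³
  borosilicate glass: E = 65.80 GPa, ρ = 2225 kg/m³
  gray cast iron: E = 139.1 GPa, ρ = 7130 kg/m³
  nylon: E = 2.627 GPa, ρ = 1110 kg/m³
  silicon nitride: M = 94.2 MN·m/kg
  borosilicate glass: M = 29.6 MN·m/kg
  alloy steel: M = 26.6 MN·m/kg
  gray cast iron: M = 19.5 MN·m/kg
  nylon: M = 2.37 MN·m/kg
Silicon nitride has the largest M.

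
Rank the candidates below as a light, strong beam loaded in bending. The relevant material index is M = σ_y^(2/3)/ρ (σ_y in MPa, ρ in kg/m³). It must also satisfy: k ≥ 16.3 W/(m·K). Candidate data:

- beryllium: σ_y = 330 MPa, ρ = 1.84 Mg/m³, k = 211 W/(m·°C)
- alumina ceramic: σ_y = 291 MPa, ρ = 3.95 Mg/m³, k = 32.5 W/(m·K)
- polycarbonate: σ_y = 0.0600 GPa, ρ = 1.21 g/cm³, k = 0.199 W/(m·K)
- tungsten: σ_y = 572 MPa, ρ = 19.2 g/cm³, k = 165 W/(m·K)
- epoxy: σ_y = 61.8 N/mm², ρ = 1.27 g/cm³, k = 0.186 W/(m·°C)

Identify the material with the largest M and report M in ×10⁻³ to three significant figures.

Screen on constraints: k ≥ 16.3 W/(m·K). Survivors: beryllium, alumina ceramic, tungsten.
Convert each candidate to consistent units, then evaluate M:
  beryllium: σ_y = 330.0 MPa, ρ = 1840 kg/m³
  alumina ceramic: σ_y = 291.0 MPa, ρ = 3950 kg/m³
  tungsten: σ_y = 572.0 MPa, ρ = 19200 kg/m³
  beryllium: M = 26.0×10⁻³
  alumina ceramic: M = 11.1×10⁻³
  tungsten: M = 3.59×10⁻³
Beryllium ranks first.

beryllium, M = 26.0×10⁻³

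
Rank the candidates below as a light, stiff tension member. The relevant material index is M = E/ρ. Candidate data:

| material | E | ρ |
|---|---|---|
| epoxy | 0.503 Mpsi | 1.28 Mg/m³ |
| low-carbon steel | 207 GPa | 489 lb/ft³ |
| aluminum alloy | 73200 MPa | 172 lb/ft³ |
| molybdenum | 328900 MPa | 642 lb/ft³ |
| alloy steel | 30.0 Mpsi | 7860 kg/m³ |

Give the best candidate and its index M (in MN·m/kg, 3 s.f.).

molybdenum, M = 32.0 MN·m/kg

Normalizing units and computing the index:
  epoxy: E = 3.468 GPa, ρ = 1280 kg/m³
  low-carbon steel: E = 207.0 GPa, ρ = 7833 kg/m³
  aluminum alloy: E = 73.20 GPa, ρ = 2755 kg/m³
  molybdenum: E = 328.9 GPa, ρ = 10280 kg/m³
  alloy steel: E = 206.8 GPa, ρ = 7860 kg/m³
  molybdenum: M = 32.0 MN·m/kg
  aluminum alloy: M = 26.6 MN·m/kg
  low-carbon steel: M = 26.4 MN·m/kg
  alloy steel: M = 26.3 MN·m/kg
  epoxy: M = 2.71 MN·m/kg
The maximum is for molybdenum.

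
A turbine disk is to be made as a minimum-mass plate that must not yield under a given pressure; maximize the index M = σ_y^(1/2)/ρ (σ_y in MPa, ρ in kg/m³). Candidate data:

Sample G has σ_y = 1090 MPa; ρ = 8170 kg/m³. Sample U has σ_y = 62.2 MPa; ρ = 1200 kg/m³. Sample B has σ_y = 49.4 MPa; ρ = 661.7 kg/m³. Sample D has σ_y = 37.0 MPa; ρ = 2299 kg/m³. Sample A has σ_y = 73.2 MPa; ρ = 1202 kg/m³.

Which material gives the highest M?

sample B

Per-candidate index values:
  sample B: M = 10.6×10⁻³
  sample A: M = 7.12×10⁻³
  sample U: M = 6.57×10⁻³
  sample G: M = 4.04×10⁻³
  sample D: M = 2.65×10⁻³
Highest index: sample B.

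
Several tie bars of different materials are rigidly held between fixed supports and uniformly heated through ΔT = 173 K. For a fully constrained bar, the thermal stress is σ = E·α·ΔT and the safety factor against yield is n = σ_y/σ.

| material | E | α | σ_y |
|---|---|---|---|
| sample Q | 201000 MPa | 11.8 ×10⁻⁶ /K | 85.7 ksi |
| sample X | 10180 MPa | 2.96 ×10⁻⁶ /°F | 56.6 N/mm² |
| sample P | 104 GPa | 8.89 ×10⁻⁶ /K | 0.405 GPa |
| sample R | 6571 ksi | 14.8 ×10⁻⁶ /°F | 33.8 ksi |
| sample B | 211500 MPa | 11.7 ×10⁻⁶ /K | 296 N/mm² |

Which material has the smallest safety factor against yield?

In consistent units (E in GPa, α in ×10⁻⁶/K, σ_y in MPa):
  sample Q: E = 201.0, α = 11.8, σ_y = 590.9 → σ = 410 MPa, n = 1.44
  sample X: E = 10.18, α = 5.33, σ_y = 56.60 → σ = 9.38 MPa, n = 6.03
  sample P: E = 104.0, α = 8.89, σ_y = 405.0 → σ = 160 MPa, n = 2.53
  sample R: E = 45.31, α = 26.6, σ_y = 233.0 → σ = 209 MPa, n = 1.12
  sample B: E = 211.5, α = 11.7, σ_y = 296.0 → σ = 428 MPa, n = 0.691
Sample B has the lowest safety factor, n = 0.691.

sample B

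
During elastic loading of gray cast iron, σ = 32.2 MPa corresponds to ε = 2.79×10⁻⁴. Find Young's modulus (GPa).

E = σ/ε = 32.2 MPa / 2.79×10⁻⁴ = 115400 MPa = 115 GPa.

115 GPa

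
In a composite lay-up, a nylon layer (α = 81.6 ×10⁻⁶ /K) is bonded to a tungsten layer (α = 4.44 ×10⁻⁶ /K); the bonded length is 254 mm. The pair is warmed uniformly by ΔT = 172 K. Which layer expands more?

α(nylon) = 81.6×10⁻⁶/K vs α(tungsten) = 4.44×10⁻⁶/K.
Higher α expands more for the same ΔT: nylon.

nylon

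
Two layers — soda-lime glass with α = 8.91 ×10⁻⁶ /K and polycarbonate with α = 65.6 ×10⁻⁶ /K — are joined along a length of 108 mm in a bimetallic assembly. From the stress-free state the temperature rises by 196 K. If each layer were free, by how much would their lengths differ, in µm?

Δα = |8.91 − 65.6|×10⁻⁶/K = 56.7×10⁻⁶/K.
ΔL_mismatch = Δα·L·ΔT = 56.7×10⁻⁶ × 108.0 mm × 196.0 K = 1200 µm.

1200 µm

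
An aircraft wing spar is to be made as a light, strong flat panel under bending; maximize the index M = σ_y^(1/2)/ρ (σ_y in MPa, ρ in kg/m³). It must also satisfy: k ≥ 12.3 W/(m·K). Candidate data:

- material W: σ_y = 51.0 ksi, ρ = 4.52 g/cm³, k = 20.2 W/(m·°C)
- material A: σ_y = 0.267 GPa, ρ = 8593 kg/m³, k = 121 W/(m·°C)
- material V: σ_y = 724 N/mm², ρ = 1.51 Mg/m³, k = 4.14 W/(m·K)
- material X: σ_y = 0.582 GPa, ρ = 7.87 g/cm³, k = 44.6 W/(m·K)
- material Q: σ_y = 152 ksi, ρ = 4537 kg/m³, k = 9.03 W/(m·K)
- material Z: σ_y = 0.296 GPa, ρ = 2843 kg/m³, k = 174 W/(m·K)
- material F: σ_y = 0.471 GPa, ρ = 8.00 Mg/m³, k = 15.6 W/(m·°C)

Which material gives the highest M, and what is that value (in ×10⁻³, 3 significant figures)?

material Z, M = 6.05×10⁻³

Screen on constraints: k ≥ 12.3 W/(m·K). Survivors: material W, material A, material X, material Z, material F.
Putting every candidate on a common basis:
  material W: σ_y = 351.6 MPa, ρ = 4520 kg/m³
  material A: σ_y = 267.0 MPa, ρ = 8593 kg/m³
  material X: σ_y = 582.0 MPa, ρ = 7870 kg/m³
  material Z: σ_y = 296.0 MPa, ρ = 2843 kg/m³
  material F: σ_y = 471.0 MPa, ρ = 8000 kg/m³
  material Z: M = 6.05×10⁻³
  material W: M = 4.15×10⁻³
  material X: M = 3.07×10⁻³
  material F: M = 2.71×10⁻³
  material A: M = 1.90×10⁻³
Material Z ranks first.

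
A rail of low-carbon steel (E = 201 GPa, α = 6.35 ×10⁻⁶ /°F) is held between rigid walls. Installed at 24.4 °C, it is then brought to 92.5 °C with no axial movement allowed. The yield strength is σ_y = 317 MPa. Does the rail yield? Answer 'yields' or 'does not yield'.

α = 6.35×10⁻⁶/°F × 9/5 = 11.4×10⁻⁶/K.
ΔT = 68.10 K. Constrained thermal stress σ = E·α·ΔT = 201.0×10³ MPa × 11.4×10⁻⁶ × 68.10 = 156 MPa (compressive).
Compare to σ_y = 317 MPa: σ < σ_y, so it does not yield.

does not yield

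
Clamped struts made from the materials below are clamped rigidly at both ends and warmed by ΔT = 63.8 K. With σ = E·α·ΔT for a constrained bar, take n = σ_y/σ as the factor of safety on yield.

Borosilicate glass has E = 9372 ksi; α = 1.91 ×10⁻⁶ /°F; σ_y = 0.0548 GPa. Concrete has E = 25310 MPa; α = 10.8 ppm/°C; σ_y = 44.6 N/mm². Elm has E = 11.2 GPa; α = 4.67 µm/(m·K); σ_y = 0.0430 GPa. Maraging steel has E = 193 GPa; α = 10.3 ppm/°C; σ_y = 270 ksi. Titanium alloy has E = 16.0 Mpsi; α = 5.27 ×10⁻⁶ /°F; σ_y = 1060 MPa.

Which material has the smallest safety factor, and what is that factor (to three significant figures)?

concrete, n = 2.56

With everything in SI (GPa, ×10⁻⁶/K, MPa):
  borosilicate glass: E = 64.62, α = 3.44, σ_y = 54.80 → σ = 14.2 MPa, n = 3.87
  concrete: E = 25.31, α = 10.8, σ_y = 44.60 → σ = 17.4 MPa, n = 2.56
  elm: E = 11.20, α = 4.67, σ_y = 43.00 → σ = 3.34 MPa, n = 12.9
  maraging steel: E = 193.0, α = 10.3, σ_y = 1862 → σ = 127 MPa, n = 14.7
  titanium alloy: E = 110.3, α = 9.49, σ_y = 1060 → σ = 66.8 MPa, n = 15.9
Smallest n: concrete with n = 2.56.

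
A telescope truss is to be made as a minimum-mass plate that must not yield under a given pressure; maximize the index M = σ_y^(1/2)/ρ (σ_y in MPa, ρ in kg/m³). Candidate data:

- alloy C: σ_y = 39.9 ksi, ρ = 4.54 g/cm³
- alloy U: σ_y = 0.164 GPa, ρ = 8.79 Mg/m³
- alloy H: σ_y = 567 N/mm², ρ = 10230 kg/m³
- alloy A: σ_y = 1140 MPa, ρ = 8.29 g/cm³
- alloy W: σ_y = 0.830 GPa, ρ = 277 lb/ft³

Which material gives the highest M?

Convert each candidate to consistent units, then evaluate M:
  alloy C: σ_y = 275.1 MPa, ρ = 4540 kg/m³
  alloy U: σ_y = 164.0 MPa, ρ = 8790 kg/m³
  alloy H: σ_y = 567.0 MPa, ρ = 10230 kg/m³
  alloy A: σ_y = 1140 MPa, ρ = 8290 kg/m³
  alloy W: σ_y = 830.0 MPa, ρ = 4437 kg/m³
  alloy W: M = 6.49×10⁻³
  alloy A: M = 4.07×10⁻³
  alloy C: M = 3.65×10⁻³
  alloy H: M = 2.33×10⁻³
  alloy U: M = 1.46×10⁻³
The maximum is for alloy W.

alloy W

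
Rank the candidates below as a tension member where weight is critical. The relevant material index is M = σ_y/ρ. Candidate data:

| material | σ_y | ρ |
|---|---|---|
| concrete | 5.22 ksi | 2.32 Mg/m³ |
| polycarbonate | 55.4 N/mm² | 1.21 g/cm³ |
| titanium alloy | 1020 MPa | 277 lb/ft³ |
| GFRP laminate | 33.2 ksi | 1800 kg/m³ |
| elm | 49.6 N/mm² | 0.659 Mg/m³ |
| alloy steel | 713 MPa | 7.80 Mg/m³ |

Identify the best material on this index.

After converting to SI:
  concrete: σ_y = 35.99 MPa, ρ = 2320 kg/m³
  polycarbonate: σ_y = 55.40 MPa, ρ = 1210 kg/m³
  titanium alloy: σ_y = 1020 MPa, ρ = 4437 kg/m³
  GFRP laminate: σ_y = 228.9 MPa, ρ = 1800 kg/m³
  elm: σ_y = 49.60 MPa, ρ = 659.0 kg/m³
  alloy steel: σ_y = 713.0 MPa, ρ = 7800 kg/m³
  titanium alloy: M = 230 kN·m/kg
  GFRP laminate: M = 127 kN·m/kg
  alloy steel: M = 91.4 kN·m/kg
  elm: M = 75.3 kN·m/kg
  polycarbonate: M = 45.8 kN·m/kg
  concrete: M = 15.5 kN·m/kg
Titanium alloy has the largest M.

titanium alloy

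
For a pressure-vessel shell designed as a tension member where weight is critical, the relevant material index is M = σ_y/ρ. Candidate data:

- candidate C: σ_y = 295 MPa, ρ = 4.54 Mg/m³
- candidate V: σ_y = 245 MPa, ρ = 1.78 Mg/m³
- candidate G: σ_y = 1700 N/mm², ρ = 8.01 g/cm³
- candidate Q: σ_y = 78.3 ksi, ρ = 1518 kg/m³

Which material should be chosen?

After converting to SI:
  candidate C: σ_y = 295.0 MPa, ρ = 4540 kg/m³
  candidate V: σ_y = 245.0 MPa, ρ = 1780 kg/m³
  candidate G: σ_y = 1700 MPa, ρ = 8010 kg/m³
  candidate Q: σ_y = 539.9 MPa, ρ = 1518 kg/m³
  candidate Q: M = 356 kN·m/kg
  candidate G: M = 212 kN·m/kg
  candidate V: M = 138 kN·m/kg
  candidate C: M = 65.0 kN·m/kg
Highest index: candidate Q.

candidate Q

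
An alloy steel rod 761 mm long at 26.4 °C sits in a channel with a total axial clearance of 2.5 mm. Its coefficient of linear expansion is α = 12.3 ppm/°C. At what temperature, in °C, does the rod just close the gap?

α·L₀·ΔT = 2.5 mm ⇒ ΔT = 2.5 / (12.3×10⁻⁶ × 761.0) = 267.1 K.
T = 26.4 + 267.1 = 293.5 °C.

293 °C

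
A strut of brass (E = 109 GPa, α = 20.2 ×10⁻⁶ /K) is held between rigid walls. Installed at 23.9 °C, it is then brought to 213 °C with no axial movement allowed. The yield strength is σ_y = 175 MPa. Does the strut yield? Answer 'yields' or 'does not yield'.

yields

ΔT = 189.1 K. Constrained thermal stress σ = E·α·ΔT = 109.0×10³ MPa × 20.2×10⁻⁶ × 189.1 = 416 MPa (compressive).
Compare to σ_y = 175 MPa: σ ≥ σ_y, so it yields.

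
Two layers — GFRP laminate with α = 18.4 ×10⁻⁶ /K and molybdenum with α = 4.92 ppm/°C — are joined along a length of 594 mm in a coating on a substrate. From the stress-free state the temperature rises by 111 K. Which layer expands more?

GFRP laminate

α(GFRP laminate) = 18.4×10⁻⁶/K vs α(molybdenum) = 4.92×10⁻⁶/K.
Higher α expands more for the same ΔT: GFRP laminate.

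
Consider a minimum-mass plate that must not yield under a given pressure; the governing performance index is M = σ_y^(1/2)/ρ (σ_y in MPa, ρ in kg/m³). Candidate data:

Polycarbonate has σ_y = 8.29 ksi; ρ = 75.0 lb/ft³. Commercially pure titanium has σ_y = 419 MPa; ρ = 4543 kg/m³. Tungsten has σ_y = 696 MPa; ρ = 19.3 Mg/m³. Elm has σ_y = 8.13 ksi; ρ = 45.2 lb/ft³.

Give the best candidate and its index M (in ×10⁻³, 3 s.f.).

elm, M = 10.3×10⁻³

In SI units:
  polycarbonate: σ_y = 57.16 MPa, ρ = 1201 kg/m³
  commercially pure titanium: σ_y = 419.0 MPa, ρ = 4543 kg/m³
  tungsten: σ_y = 696.0 MPa, ρ = 19300 kg/m³
  elm: σ_y = 56.05 MPa, ρ = 724.0 kg/m³
  elm: M = 10.3×10⁻³
  polycarbonate: M = 6.29×10⁻³
  commercially pure titanium: M = 4.51×10⁻³
  tungsten: M = 1.37×10⁻³
Highest index: elm.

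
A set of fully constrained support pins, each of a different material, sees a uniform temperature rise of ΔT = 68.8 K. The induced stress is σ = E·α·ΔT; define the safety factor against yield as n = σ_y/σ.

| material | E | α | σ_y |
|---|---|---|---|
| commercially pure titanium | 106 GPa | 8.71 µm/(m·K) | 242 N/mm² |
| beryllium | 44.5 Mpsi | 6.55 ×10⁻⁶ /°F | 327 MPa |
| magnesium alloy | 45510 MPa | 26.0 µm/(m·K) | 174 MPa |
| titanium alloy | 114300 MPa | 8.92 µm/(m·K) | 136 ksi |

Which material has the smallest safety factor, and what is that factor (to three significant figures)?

In consistent units (E in GPa, α in ×10⁻⁶/K, σ_y in MPa):
  commercially pure titanium: E = 106.0, α = 8.71, σ_y = 242.0 → σ = 63.5 MPa, n = 3.81
  beryllium: E = 306.8, α = 11.8, σ_y = 327.0 → σ = 249 MPa, n = 1.31
  magnesium alloy: E = 45.51, α = 26.0, σ_y = 174.0 → σ = 81.4 MPa, n = 2.14
  titanium alloy: E = 114.3, α = 8.92, σ_y = 937.7 → σ = 70.1 MPa, n = 13.4
The minimum is beryllium at n = 1.31.

beryllium, n = 1.31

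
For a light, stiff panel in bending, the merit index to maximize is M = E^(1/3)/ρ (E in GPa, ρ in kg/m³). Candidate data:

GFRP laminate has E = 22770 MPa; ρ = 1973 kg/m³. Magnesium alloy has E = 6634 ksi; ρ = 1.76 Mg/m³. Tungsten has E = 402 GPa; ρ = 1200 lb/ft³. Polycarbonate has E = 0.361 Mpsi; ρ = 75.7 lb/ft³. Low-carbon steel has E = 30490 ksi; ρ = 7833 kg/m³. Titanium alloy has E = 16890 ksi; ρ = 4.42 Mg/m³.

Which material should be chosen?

Normalizing units and computing the index:
  GFRP laminate: E = 22.77 GPa, ρ = 1973 kg/m³
  magnesium alloy: E = 45.74 GPa, ρ = 1760 kg/m³
  tungsten: E = 402.0 GPa, ρ = 19220 kg/m³
  polycarbonate: E = 2.489 GPa, ρ = 1213 kg/m³
  low-carbon steel: E = 210.2 GPa, ρ = 7833 kg/m³
  titanium alloy: E = 116.5 GPa, ρ = 4420 kg/m³
  magnesium alloy: M = 2.03×10⁻³
  GFRP laminate: M = 1.44×10⁻³
  polycarbonate: M = 1.12×10⁻³
  titanium alloy: M = 1.10×10⁻³
  low-carbon steel: M = 0.759×10⁻³
  tungsten: M = 0.384×10⁻³
The maximum is for magnesium alloy.

magnesium alloy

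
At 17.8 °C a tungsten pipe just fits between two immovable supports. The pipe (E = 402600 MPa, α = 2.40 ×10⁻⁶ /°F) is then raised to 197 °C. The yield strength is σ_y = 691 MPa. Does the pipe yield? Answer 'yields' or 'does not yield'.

E = 402600 MPa = 402.6 GPa.
α = 2.40×10⁻⁶/°F × 9/5 = 4.32×10⁻⁶/K.
ΔT = 179.2 K. Constrained thermal stress σ = E·α·ΔT = 402.6×10³ MPa × 4.32×10⁻⁶ × 179.2 = 312 MPa (compressive).
Compare to σ_y = 691 MPa: σ < σ_y, so it does not yield.

does not yield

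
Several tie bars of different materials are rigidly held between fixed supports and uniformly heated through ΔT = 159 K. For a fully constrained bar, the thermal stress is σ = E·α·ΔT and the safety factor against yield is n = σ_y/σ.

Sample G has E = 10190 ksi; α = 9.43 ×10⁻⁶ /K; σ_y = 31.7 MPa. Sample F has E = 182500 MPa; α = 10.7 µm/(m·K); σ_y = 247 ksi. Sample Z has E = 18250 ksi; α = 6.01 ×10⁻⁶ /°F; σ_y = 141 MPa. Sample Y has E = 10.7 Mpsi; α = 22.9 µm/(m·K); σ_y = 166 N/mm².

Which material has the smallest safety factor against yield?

With everything in SI (GPa, ×10⁻⁶/K, MPa):
  sample G: E = 70.26, α = 9.43, σ_y = 31.70 → σ = 105 MPa, n = 0.301
  sample F: E = 182.5, α = 10.7, σ_y = 1703 → σ = 310 MPa, n = 5.48
  sample Z: E = 125.8, α = 10.8, σ_y = 141.0 → σ = 216 MPa, n = 0.651
  sample Y: E = 73.77, α = 22.9, σ_y = 166.0 → σ = 269 MPa, n = 0.618
Sample G has the lowest safety factor, n = 0.301.

sample G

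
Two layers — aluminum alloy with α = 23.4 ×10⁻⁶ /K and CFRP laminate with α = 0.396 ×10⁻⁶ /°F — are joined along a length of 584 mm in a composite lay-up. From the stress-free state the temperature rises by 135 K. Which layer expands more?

CFRP laminate: α = 0.396×10⁻⁶/°F × 9/5 = 0.713×10⁻⁶/K.
α(aluminum alloy) = 23.4×10⁻⁶/K vs α(CFRP laminate) = 0.713×10⁻⁶/K.
Higher α expands more for the same ΔT: aluminum alloy.

aluminum alloy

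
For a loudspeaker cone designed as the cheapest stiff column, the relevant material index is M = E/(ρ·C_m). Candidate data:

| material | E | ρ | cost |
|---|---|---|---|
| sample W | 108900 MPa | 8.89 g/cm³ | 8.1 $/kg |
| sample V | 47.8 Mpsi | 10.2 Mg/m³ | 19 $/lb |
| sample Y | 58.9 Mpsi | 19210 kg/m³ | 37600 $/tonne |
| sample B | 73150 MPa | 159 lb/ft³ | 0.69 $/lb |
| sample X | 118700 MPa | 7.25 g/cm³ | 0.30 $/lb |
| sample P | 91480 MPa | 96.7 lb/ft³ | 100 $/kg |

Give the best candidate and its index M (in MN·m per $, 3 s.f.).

Normalizing units and computing the index:
  sample W: E = 108.9 GPa, ρ = 8890 kg/m³, cost = 8.100 $/kg
  sample V: E = 329.6 GPa, ρ = 10200 kg/m³, cost = 41.89 $/kg
  sample Y: E = 406.1 GPa, ρ = 19210 kg/m³, cost = 37.60 $/kg
  sample B: E = 73.15 GPa, ρ = 2547 kg/m³, cost = 1.521 $/kg
  sample X: E = 118.7 GPa, ρ = 7250 kg/m³, cost = 0.6614 $/kg
  sample P: E = 91.48 GPa, ρ = 1549 kg/m³, cost = 100.0 $/kg
  sample X: M = 24.8 MN·m per $
  sample B: M = 18.9 MN·m per $
  sample W: M = 1.51 MN·m per $
  sample V: M = 0.771 MN·m per $
  sample P: M = 0.591 MN·m per $
  sample Y: M = 0.562 MN·m per $
Highest index: sample X.

sample X, M = 24.8 MN·m per $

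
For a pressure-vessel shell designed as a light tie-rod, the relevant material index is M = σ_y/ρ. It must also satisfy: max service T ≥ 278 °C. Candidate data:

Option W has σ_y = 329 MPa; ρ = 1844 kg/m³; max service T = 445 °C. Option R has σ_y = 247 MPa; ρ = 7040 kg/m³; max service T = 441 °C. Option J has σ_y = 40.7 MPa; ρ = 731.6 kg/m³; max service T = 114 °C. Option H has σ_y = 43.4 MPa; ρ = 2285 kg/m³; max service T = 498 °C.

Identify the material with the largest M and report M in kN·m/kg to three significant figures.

Screen on constraints: max service T ≥ 278 °C. Survivors: option W, option R, option H.
Per-candidate index values:
  option W: M = 178 kN·m/kg
  option R: M = 35.1 kN·m/kg
  option H: M = 19.0 kN·m/kg
Option W ranks first.

option W, M = 178 kN·m/kg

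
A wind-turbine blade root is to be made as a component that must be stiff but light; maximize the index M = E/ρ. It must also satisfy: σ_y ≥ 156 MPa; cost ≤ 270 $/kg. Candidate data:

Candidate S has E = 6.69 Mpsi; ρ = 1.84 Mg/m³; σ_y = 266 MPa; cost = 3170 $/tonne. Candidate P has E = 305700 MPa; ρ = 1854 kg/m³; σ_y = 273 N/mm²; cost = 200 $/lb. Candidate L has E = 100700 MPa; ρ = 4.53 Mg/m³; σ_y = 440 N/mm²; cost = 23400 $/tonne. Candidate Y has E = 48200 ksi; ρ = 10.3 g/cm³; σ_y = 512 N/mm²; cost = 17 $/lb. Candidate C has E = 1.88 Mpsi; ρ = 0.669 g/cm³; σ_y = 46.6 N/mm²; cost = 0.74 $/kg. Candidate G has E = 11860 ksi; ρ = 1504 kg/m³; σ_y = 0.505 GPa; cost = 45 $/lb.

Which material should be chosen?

candidate G

Screen on constraints: σ_y ≥ 156 MPa; cost ≤ 270 $/kg. Survivors: candidate S, candidate L, candidate Y, candidate G.
Putting every candidate on a common basis:
  candidate S: E = 46.13 GPa, ρ = 1840 kg/m³
  candidate L: E = 100.7 GPa, ρ = 4530 kg/m³
  candidate Y: E = 332.3 GPa, ρ = 10300 kg/m³
  candidate G: E = 81.77 GPa, ρ = 1504 kg/m³
  candidate G: M = 54.4 MN·m/kg
  candidate Y: M = 32.3 MN·m/kg
  candidate S: M = 25.1 MN·m/kg
  candidate L: M = 22.2 MN·m/kg
The maximum is for candidate G.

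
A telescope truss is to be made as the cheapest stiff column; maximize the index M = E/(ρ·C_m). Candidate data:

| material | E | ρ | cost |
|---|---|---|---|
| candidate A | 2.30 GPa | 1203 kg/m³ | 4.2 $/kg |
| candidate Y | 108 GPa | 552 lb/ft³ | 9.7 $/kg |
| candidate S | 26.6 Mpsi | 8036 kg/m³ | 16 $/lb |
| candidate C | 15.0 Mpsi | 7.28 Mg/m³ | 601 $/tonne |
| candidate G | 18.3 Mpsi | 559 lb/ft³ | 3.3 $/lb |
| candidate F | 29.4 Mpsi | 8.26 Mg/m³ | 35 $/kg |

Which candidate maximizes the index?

Normalizing units and computing the index:
  candidate A: E = 2.300 GPa, ρ = 1203 kg/m³, cost = 4.200 $/kg
  candidate Y: E = 108.0 GPa, ρ = 8842 kg/m³, cost = 9.700 $/kg
  candidate S: E = 183.4 GPa, ρ = 8036 kg/m³, cost = 35.27 $/kg
  candidate C: E = 103.4 GPa, ρ = 7280 kg/m³, cost = 0.6010 $/kg
  candidate G: E = 126.2 GPa, ρ = 8954 kg/m³, cost = 7.275 $/kg
  candidate F: E = 202.7 GPa, ρ = 8260 kg/m³, cost = 35.00 $/kg
  candidate C: M = 23.6 MN·m per $
  candidate G: M = 1.94 MN·m per $
  candidate Y: M = 1.26 MN·m per $
  candidate F: M = 0.701 MN·m per $
  candidate S: M = 0.647 MN·m per $
  candidate A: M = 0.455 MN·m per $
Highest index: candidate C.

candidate C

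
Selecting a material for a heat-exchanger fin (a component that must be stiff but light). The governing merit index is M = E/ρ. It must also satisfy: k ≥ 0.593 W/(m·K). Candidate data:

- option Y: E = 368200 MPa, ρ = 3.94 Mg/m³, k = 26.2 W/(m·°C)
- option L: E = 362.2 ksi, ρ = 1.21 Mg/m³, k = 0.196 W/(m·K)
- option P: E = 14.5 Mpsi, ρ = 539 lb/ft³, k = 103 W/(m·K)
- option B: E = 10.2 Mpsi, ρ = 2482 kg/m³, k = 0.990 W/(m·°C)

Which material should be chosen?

option Y

Screen on constraints: k ≥ 0.593 W/(m·K). Survivors: option Y, option P, option B.
After converting to SI:
  option Y: E = 368.2 GPa, ρ = 3940 kg/m³
  option P: E = 99.97 GPa, ρ = 8634 kg/m³
  option B: E = 70.33 GPa, ρ = 2482 kg/m³
  option Y: M = 93.5 MN·m/kg
  option B: M = 28.3 MN·m/kg
  option P: M = 11.6 MN·m/kg
Option Y ranks first.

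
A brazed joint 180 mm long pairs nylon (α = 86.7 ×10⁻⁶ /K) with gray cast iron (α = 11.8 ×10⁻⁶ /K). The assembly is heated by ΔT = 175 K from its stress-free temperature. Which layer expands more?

nylon

α(nylon) = 86.7×10⁻⁶/K vs α(gray cast iron) = 11.8×10⁻⁶/K.
Higher α expands more for the same ΔT: nylon.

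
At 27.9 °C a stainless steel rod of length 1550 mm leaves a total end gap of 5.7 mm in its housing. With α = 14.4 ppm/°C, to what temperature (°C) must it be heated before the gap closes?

α·L₀·ΔT = 5.7 mm ⇒ ΔT = 5.7 / (14.4×10⁻⁶ × 1550.0) = 255.4 K.
T = 27.9 + 255.4 = 283.3 °C.

283 °C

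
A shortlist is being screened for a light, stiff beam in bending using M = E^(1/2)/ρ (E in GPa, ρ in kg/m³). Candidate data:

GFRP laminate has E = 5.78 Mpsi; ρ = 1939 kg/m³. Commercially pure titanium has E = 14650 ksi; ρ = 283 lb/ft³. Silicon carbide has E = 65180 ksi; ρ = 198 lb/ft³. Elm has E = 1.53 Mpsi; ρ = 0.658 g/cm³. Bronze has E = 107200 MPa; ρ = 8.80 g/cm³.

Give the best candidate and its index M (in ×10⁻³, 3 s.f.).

silicon carbide, M = 6.68×10⁻³

Normalizing units and computing the index:
  GFRP laminate: E = 39.85 GPa, ρ = 1939 kg/m³
  commercially pure titanium: E = 101.0 GPa, ρ = 4533 kg/m³
  silicon carbide: E = 449.4 GPa, ρ = 3172 kg/m³
  elm: E = 10.55 GPa, ρ = 658.0 kg/m³
  bronze: E = 107.2 GPa, ρ = 8800 kg/m³
  silicon carbide: M = 6.68×10⁻³
  elm: M = 4.94×10⁻³
  GFRP laminate: M = 3.26×10⁻³
  commercially pure titanium: M = 2.22×10⁻³
  bronze: M = 1.18×10⁻³
Silicon carbide ranks first.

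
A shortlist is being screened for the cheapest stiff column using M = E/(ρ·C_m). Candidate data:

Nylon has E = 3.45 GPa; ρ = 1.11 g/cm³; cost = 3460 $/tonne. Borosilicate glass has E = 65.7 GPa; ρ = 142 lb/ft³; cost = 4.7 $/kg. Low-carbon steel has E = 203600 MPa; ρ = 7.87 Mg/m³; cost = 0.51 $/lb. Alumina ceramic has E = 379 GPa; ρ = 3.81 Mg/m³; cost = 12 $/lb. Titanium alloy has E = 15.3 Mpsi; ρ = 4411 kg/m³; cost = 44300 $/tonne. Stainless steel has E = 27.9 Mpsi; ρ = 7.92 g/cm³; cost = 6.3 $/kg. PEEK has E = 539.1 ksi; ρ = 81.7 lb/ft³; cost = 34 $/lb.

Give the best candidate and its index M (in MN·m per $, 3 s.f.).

After converting to SI:
  nylon: E = 3.450 GPa, ρ = 1110 kg/m³, cost = 3.460 $/kg
  borosilicate glass: E = 65.70 GPa, ρ = 2275 kg/m³, cost = 4.700 $/kg
  low-carbon steel: E = 203.6 GPa, ρ = 7870 kg/m³, cost = 1.124 $/kg
  alumina ceramic: E = 379.0 GPa, ρ = 3810 kg/m³, cost = 26.46 $/kg
  titanium alloy: E = 105.5 GPa, ρ = 4411 kg/m³, cost = 44.30 $/kg
  stainless steel: E = 192.4 GPa, ρ = 7920 kg/m³, cost = 6.300 $/kg
  PEEK: E = 3.717 GPa, ρ = 1309 kg/m³, cost = 74.96 $/kg
  low-carbon steel: M = 23.0 MN·m per $
  borosilicate glass: M = 6.15 MN·m per $
  stainless steel: M = 3.86 MN·m per $
  alumina ceramic: M = 3.76 MN·m per $
  nylon: M = 0.898 MN·m per $
  titanium alloy: M = 0.540 MN·m per $
  PEEK: M = 0.0379 MN·m per $
Low-carbon steel has the largest M.

low-carbon steel, M = 23.0 MN·m per $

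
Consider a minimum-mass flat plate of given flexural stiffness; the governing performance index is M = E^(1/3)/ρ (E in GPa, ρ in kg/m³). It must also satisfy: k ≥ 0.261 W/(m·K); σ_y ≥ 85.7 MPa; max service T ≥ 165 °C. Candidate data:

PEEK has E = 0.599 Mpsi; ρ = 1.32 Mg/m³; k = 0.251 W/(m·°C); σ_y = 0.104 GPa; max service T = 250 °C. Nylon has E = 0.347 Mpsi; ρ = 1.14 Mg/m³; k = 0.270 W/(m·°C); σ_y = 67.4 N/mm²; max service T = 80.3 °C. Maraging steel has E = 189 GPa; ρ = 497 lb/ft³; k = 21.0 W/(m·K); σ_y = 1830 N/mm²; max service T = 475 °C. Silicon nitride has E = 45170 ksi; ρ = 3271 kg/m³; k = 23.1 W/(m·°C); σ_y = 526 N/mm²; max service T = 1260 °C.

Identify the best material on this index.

Screen on constraints: k ≥ 0.261 W/(m·K); σ_y ≥ 85.7 MPa; max service T ≥ 165 °C. Survivors: maraging steel, silicon nitride.
In SI units:
  maraging steel: E = 189.0 GPa, ρ = 7961 kg/m³
  silicon nitride: E = 311.4 GPa, ρ = 3271 kg/m³
  silicon nitride: M = 2.07×10⁻³
  maraging steel: M = 0.721×10⁻³
The maximum is for silicon nitride.

silicon nitride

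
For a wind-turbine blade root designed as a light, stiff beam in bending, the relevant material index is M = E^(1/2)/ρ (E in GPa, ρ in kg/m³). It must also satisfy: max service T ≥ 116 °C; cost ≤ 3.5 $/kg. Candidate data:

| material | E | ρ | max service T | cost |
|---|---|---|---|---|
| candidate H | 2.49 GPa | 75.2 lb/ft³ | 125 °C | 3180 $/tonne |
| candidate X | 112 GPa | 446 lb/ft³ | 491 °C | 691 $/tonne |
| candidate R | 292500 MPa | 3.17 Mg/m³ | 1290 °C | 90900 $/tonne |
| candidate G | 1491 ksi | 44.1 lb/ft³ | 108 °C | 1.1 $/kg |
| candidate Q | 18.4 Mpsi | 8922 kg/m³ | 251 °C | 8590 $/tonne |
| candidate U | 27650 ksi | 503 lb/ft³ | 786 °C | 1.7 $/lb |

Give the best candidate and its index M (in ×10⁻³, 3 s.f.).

Screen on constraints: max service T ≥ 116 °C; cost ≤ 3.5 $/kg. Survivors: candidate H, candidate X.
In SI units:
  candidate H: E = 2.490 GPa, ρ = 1205 kg/m³
  candidate X: E = 112.0 GPa, ρ = 7144 kg/m³
  candidate X: M = 1.48×10⁻³
  candidate H: M = 1.31×10⁻³
Candidate X ranks first.

candidate X, M = 1.48×10⁻³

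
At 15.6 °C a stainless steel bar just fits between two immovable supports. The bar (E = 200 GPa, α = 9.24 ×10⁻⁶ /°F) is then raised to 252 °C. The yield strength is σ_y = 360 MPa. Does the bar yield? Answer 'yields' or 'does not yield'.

α = 9.24×10⁻⁶/°F × 9/5 = 16.6×10⁻⁶/K.
ΔT = 236.4 K. Constrained thermal stress σ = E·α·ΔT = 200.0×10³ MPa × 16.6×10⁻⁶ × 236.4 = 786 MPa (compressive).
Compare to σ_y = 360 MPa: σ ≥ σ_y, so it yields.

yields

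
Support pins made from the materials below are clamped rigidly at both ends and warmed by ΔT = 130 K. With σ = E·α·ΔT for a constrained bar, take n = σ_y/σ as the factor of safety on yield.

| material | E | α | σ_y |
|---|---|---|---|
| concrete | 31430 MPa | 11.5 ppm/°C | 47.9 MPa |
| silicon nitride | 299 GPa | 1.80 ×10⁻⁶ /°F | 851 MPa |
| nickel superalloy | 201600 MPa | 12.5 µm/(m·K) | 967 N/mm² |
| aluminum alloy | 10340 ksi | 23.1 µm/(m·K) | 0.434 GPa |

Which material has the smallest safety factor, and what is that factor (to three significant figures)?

concrete, n = 1.02

With everything in SI (GPa, ×10⁻⁶/K, MPa):
  concrete: E = 31.43, α = 11.5, σ_y = 47.90 → σ = 47.0 MPa, n = 1.02
  silicon nitride: E = 299.0, α = 3.24, σ_y = 851.0 → σ = 126 MPa, n = 6.76
  nickel superalloy: E = 201.6, α = 12.5, σ_y = 967.0 → σ = 328 MPa, n = 2.95
  aluminum alloy: E = 71.29, α = 23.1, σ_y = 434.0 → σ = 214 MPa, n = 2.03
Concrete has the lowest safety factor, n = 1.02.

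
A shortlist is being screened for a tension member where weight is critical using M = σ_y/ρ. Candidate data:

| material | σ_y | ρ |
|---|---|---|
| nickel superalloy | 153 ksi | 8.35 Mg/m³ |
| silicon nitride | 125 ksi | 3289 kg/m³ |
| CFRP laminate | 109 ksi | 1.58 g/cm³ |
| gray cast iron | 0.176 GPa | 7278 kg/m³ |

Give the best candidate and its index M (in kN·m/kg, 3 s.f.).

CFRP laminate, M = 476 kN·m/kg

In SI units:
  nickel superalloy: σ_y = 1055 MPa, ρ = 8350 kg/m³
  silicon nitride: σ_y = 861.8 MPa, ρ = 3289 kg/m³
  CFRP laminate: σ_y = 751.5 MPa, ρ = 1580 kg/m³
  gray cast iron: σ_y = 176.0 MPa, ρ = 7278 kg/m³
  CFRP laminate: M = 476 kN·m/kg
  silicon nitride: M = 262 kN·m/kg
  nickel superalloy: M = 126 kN·m/kg
  gray cast iron: M = 24.2 kN·m/kg
The maximum is for CFRP laminate.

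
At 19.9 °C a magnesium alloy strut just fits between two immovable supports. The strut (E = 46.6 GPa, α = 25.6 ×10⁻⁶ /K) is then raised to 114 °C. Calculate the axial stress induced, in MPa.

112 MPa

ΔT = 94.10 K. Constrained thermal stress σ = E·α·ΔT = 46.60×10³ MPa × 25.6×10⁻⁶ × 94.10 = 112 MPa (compressive).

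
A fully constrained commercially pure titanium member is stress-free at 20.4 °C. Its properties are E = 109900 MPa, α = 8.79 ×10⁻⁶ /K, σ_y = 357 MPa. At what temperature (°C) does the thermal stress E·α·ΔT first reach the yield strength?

E = 109900 MPa = 109.9 GPa.
E·α·ΔT = 357.0 MPa ⇒ ΔT = 357.0 / (109.9×10³ × 8.79×10⁻⁶) = 369.6 K.
T = 20.4 + 369.6 = 390.0 °C.

390 °C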